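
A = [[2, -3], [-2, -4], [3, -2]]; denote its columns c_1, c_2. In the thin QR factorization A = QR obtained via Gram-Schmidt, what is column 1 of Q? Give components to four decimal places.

c_1 = (2, -2, 3); ‖c_1‖ = 4.1231, so e_1 = (0.4851, -0.4851, 0.7276).

e_1 = (0.4851, -0.4851, 0.7276)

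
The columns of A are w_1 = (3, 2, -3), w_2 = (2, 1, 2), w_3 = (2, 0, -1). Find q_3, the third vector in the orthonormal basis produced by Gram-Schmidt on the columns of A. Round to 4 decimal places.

w_1 = (3, 2, -3); ‖w_1‖ = 4.6904, so q_1 = (0.6396, 0.4264, -0.6396).
q_1·w_2 = 0.6396·2 + 0.4264·1 + (-0.6396)·2 = 0.4264.
u_2 = w_2 − 0.4264·q_1 = (1.7273, 0.8182, 2.2727).
‖u_2‖ = 2.9695, so q_2 = (0.5817, 0.2755, 0.7653).
q_1·w_3 = 0.6396·2 + 0.4264·0 + (-0.6396)·(-1) = 1.9188; q_2·w_3 = 0.5817·2 + 0.2755·0 + 0.7653·(-1) = 0.3980.
u_3 = w_3 − 1.9188·q_1 − 0.3980·q_2 = (0.5412, -0.9278, -0.0773).
‖u_3‖ = 1.0769, so q_3 = (0.5026, -0.8615, -0.0718).

q_3 = (0.5026, -0.8615, -0.0718)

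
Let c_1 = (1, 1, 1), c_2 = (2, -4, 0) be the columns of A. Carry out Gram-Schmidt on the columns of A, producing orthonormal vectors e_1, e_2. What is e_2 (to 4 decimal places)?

e_1 = c_1/‖c_1‖ = (1, 1, 1)/1.7321 = (0.5774, 0.5774, 0.5774).
r_{12} = e_1·c_2 = -1.1547.
u_2 = c_2 + 1.1547·e_1 = (2.6667, -3.3333, 0.6667).
‖u_2‖ = 4.3205, so e_2 = (0.6172, -0.7715, 0.1543).

e_2 = (0.6172, -0.7715, 0.1543)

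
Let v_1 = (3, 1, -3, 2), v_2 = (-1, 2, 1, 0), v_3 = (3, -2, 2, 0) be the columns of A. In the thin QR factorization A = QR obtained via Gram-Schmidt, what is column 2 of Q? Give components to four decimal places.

q_1 = v_1/‖v_1‖ = (3, 1, -3, 2)/4.7958 = (0.6255, 0.2085, -0.6255, 0.4170).
r_{12} = q_1·v_2 = -0.8341.
u_2 = v_2 + 0.8341·q_1 = (-0.4783, 2.1739, 0.4783, 0.3478).
‖u_2‖ = 2.3031, so q_2 = (-0.2077, 0.9439, 0.2077, 0.1510).

q_2 = (-0.2077, 0.9439, 0.2077, 0.1510)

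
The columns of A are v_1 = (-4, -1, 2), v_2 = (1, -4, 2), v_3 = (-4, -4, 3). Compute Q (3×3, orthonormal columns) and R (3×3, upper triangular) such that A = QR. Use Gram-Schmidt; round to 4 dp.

Q = [[-0.8729, 0.3916, -0.2910], [-0.2182, -0.8468, -0.4851], [0.4364, 0.3599, -0.8246]], R = [[4.5826, 0.8729, 5.6737], [0.0000, 4.4987, 2.9003], [0.0000, 0.0000, 0.6306]]

v_1 = (-4, -1, 2); ‖v_1‖ = 4.5826, so q_1 = (-0.8729, -0.2182, 0.4364).
q_1·v_2 = (-0.8729)·1 + (-0.2182)·(-4) + 0.4364·2 = 0.8729.
u_2 = v_2 − 0.8729·q_1 = (1.7619, -3.8095, 1.6190).
‖u_2‖ = 4.4987, so q_2 = (0.3916, -0.8468, 0.3599).
q_1·v_3 = (-0.8729)·(-4) + (-0.2182)·(-4) + 0.4364·3 = 5.6737; q_2·v_3 = 0.3916·(-4) + (-0.8468)·(-4) + 0.3599·3 = 2.9003.
u_3 = v_3 − 5.6737·q_1 − 2.9003·q_2 = (-0.1835, -0.3059, -0.5200).
‖u_3‖ = 0.6306, so q_3 = (-0.2910, -0.4851, -0.8246).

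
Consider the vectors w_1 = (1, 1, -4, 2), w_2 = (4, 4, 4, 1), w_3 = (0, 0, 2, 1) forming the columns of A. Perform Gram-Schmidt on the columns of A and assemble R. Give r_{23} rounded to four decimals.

w_1 = (1, 1, -4, 2); ‖w_1‖ = 4.6904, so e_1 = (0.2132, 0.2132, -0.8528, 0.4264).
e_1·w_2 = 0.2132·4 + 0.2132·4 + (-0.8528)·4 + 0.4264·1 = -1.2792.
u_2 = w_2 + 1.2792·e_1 = (4.2727, 4.2727, 2.9091, 1.5455).
‖u_2‖ = 6.8821, so e_2 = (0.6208, 0.6208, 0.4227, 0.2246).
r_{23} = e_2·w_3 = 1.0700.

r_{23} = 1.0700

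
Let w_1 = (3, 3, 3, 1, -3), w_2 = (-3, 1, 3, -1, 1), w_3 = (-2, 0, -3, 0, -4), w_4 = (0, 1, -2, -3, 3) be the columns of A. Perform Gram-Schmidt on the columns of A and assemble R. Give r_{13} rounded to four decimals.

w_1 = (3, 3, 3, 1, -3); ‖w_1‖ = 6.0828, so q_1 = (0.4932, 0.4932, 0.4932, 0.1644, -0.4932).
r_{13} = q_1·w_3 = -0.4932.

r_{13} = -0.4932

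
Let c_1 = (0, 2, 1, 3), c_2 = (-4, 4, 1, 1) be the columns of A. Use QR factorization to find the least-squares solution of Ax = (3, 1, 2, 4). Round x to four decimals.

q_1 = c_1/‖c_1‖ = (0, 2, 1, 3)/3.7417 = (0.0000, 0.5345, 0.2673, 0.8018).
r_{12} = q_1·c_2 = 3.2071.
u_2 = c_2 − 3.2071·q_1 = (-4.0000, 2.2857, 0.1429, -1.5714).
‖u_2‖ = 4.8697, so q_2 = (-0.8214, 0.4694, 0.0293, -0.3227).
Qᵀb = (4.2762, -3.2269).
Back-substitute: x_2 = -3.2269/4.8697 = -0.6627.
x_1 = (4.2762 − 3.2071·(-0.6627))/3.7417 = 1.7108.

x = (1.7108, -0.6627)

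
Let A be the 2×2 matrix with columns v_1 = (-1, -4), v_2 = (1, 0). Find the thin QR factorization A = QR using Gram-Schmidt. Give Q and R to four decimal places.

q_1 = v_1/‖v_1‖ = (-1, -4)/4.1231 = (-0.2425, -0.9701).
r_{12} = q_1·v_2 = -0.2425.
u_2 = v_2 + 0.2425·q_1 = (0.9412, -0.2353).
‖u_2‖ = 0.9701, so q_2 = (0.9701, -0.2425).

Q = [[-0.2425, 0.9701], [-0.9701, -0.2425]], R = [[4.1231, -0.2425], [0.0000, 0.9701]]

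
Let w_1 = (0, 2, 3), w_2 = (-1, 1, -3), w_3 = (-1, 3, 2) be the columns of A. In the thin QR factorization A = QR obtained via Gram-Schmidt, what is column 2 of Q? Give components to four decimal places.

q_2 = (-0.3719, 0.7724, -0.5149)

w_1 = (0, 2, 3); ‖w_1‖ = 3.6056, so q_1 = (0.0000, 0.5547, 0.8321).
q_1·w_2 = 0.0000·(-1) + 0.5547·1 + 0.8321·(-3) = -1.9415.
u_2 = w_2 + 1.9415·q_1 = (-1.0000, 2.0769, -1.3846).
‖u_2‖ = 2.6890, so q_2 = (-0.3719, 0.7724, -0.5149).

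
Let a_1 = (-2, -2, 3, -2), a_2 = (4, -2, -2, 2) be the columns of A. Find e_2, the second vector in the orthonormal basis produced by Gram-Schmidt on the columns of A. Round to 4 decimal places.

a_1 = (-2, -2, 3, -2); ‖a_1‖ = 4.5826, so e_1 = (-0.4364, -0.4364, 0.6547, -0.4364).
e_1·a_2 = (-0.4364)·4 + (-0.4364)·(-2) + 0.6547·(-2) + (-0.4364)·2 = -3.0551.
u_2 = a_2 + 3.0551·e_1 = (2.6667, -3.3333, 0.0000, 0.6667).
‖u_2‖ = 4.3205, so e_2 = (0.6172, -0.7715, 0.0000, 0.1543).

e_2 = (0.6172, -0.7715, 0.0000, 0.1543)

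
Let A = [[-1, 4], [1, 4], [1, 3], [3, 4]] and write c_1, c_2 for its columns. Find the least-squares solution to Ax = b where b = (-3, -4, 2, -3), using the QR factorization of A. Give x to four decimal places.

x = (0.1176, -0.6275)

e_1 = c_1/‖c_1‖ = (-1, 1, 1, 3)/3.4641 = (-0.2887, 0.2887, 0.2887, 0.8660).
r_{12} = e_1·c_2 = 4.3301.
u_2 = c_2 − 4.3301·e_1 = (5.2500, 2.7500, 1.7500, 0.2500).
‖u_2‖ = 6.1847, so e_2 = (0.8489, 0.4446, 0.2830, 0.0404).
Qᵀb = (-2.3094, -3.8806).
Back-substitute: x_2 = -3.8806/6.1847 = -0.6275.
x_1 = (-2.3094 − 4.3301·(-0.6275))/3.4641 = 0.1176.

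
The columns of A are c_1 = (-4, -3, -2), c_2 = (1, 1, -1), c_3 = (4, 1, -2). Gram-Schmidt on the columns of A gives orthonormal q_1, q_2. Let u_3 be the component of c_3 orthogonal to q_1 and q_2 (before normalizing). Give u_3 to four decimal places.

u_3 = (1.2903, -1.5484, -0.2581)

q_1 = c_1/‖c_1‖ = (-4, -3, -2)/5.3852 = (-0.7428, -0.5571, -0.3714).
r_{12} = q_1·c_2 = -0.9285.
u_2 = c_2 + 0.9285·q_1 = (0.3103, 0.4828, -1.3448).
‖u_2‖ = 1.4622, so q_2 = (0.2122, 0.3302, -0.9197).
r_{13} = q_1·c_3 = -2.7854; r_{23} = q_2·c_3 = 3.0187.
u_3 = c_3 + 2.7854·q_1 − 3.0187·q_2 = (1.2903, -1.5484, -0.2581).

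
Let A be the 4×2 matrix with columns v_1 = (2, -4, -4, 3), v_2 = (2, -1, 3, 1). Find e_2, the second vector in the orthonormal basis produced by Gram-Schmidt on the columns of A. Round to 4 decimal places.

e_1 = v_1/‖v_1‖ = (2, -4, -4, 3)/6.7082 = (0.2981, -0.5963, -0.5963, 0.4472).
r_{12} = e_1·v_2 = -0.1491.
u_2 = v_2 + 0.1491·e_1 = (2.0444, -1.0889, 2.9111, 1.0667).
‖u_2‖ = 3.8701, so e_2 = (0.5283, -0.2814, 0.7522, 0.2756).

e_2 = (0.5283, -0.2814, 0.7522, 0.2756)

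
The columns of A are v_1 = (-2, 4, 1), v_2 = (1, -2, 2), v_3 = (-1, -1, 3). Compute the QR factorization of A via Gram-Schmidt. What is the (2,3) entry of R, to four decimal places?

r_{23} = 3.0253

q_1 = v_1/‖v_1‖ = (-2, 4, 1)/4.5826 = (-0.4364, 0.8729, 0.2182).
r_{12} = q_1·v_2 = -1.7457.
u_2 = v_2 + 1.7457·q_1 = (0.2381, -0.4762, 2.3810).
‖u_2‖ = 2.4398, so q_2 = (0.0976, -0.1952, 0.9759).
r_{23} = q_2·v_3 = 3.0253.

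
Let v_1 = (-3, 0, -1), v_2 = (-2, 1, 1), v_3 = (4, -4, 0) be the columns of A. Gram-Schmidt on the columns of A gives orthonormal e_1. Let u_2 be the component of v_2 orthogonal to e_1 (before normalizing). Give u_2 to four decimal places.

u_2 = (-0.5000, 1.0000, 1.5000)

v_1 = (-3, 0, -1); ‖v_1‖ = 3.1623, so e_1 = (-0.9487, 0.0000, -0.3162).
e_1·v_2 = (-0.9487)·(-2) + 0.0000·1 + (-0.3162)·1 = 1.5811.
u_2 = v_2 − 1.5811·e_1 = (-0.5000, 1.0000, 1.5000).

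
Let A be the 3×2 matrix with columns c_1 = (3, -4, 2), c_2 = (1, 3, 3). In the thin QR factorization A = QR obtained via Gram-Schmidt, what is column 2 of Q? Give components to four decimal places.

q_2 = (0.3031, 0.5982, 0.7418)

c_1 = (3, -4, 2); ‖c_1‖ = 5.3852, so q_1 = (0.5571, -0.7428, 0.3714).
q_1·c_2 = 0.5571·1 + (-0.7428)·3 + 0.3714·3 = -0.5571.
u_2 = c_2 + 0.5571·q_1 = (1.3103, 2.5862, 3.2069).
‖u_2‖ = 4.3232, so q_2 = (0.3031, 0.5982, 0.7418).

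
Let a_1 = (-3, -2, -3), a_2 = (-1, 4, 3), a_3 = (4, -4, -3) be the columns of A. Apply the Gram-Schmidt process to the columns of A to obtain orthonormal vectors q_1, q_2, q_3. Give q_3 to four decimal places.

q_1 = a_1/‖a_1‖ = (-3, -2, -3)/4.6904 = (-0.6396, -0.4264, -0.6396).
r_{12} = q_1·a_2 = -2.9848.
u_2 = a_2 + 2.9848·q_1 = (-2.9091, 2.7273, 1.0909).
‖u_2‖ = 4.1341, so q_2 = (-0.7037, 0.6597, 0.2639).
r_{13} = q_1·a_3 = 1.0660; r_{23} = q_2·a_3 = -6.2452.
u_3 = a_3 − 1.0660·q_1 + 6.2452·q_2 = (0.2872, 0.5745, -0.6702).
‖u_3‖ = 0.9283, so q_3 = (0.3094, 0.6189, -0.7220).

q_3 = (0.3094, 0.6189, -0.7220)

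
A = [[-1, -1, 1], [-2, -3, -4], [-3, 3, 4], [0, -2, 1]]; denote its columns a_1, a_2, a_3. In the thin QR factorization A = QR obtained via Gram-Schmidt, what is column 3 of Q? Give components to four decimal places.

q_3 = (0.4431, -0.4740, 0.1683, 0.7421)

q_1 = a_1/‖a_1‖ = (-1, -2, -3, 0)/3.7417 = (-0.2673, -0.5345, -0.8018, 0.0000).
r_{12} = q_1·a_2 = -0.5345.
u_2 = a_2 + 0.5345·q_1 = (-1.1429, -3.2857, 2.5714, -2.0000).
‖u_2‖ = 4.7660, so q_2 = (-0.2398, -0.6894, 0.5395, -0.4196).
r_{13} = q_1·a_3 = -1.3363; r_{23} = q_2·a_3 = 4.2564.
u_3 = a_3 + 1.3363·q_1 − 4.2564·q_2 = (1.6635, -1.7799, 0.6321, 2.7862).
‖u_3‖ = 3.7547, so q_3 = (0.4431, -0.4740, 0.1683, 0.7421).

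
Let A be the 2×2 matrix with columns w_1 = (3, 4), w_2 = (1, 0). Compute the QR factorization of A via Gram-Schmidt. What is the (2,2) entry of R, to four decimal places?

r_{22} = 0.8000

w_1 = (3, 4); ‖w_1‖ = 5.0000, so e_1 = (0.6000, 0.8000).
e_1·w_2 = 0.6000·1 + 0.8000·0 = 0.6000.
u_2 = w_2 − 0.6000·e_1 = (0.6400, -0.4800).
r_{22} = ‖u_2‖ = 0.8000.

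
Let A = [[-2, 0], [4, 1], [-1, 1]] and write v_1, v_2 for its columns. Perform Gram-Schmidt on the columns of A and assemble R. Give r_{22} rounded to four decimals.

v_1 = (-2, 4, -1); ‖v_1‖ = 4.5826, so e_1 = (-0.4364, 0.8729, -0.2182).
e_1·v_2 = (-0.4364)·0 + 0.8729·1 + (-0.2182)·1 = 0.6547.
u_2 = v_2 − 0.6547·e_1 = (0.2857, 0.4286, 1.1429).
r_{22} = ‖u_2‖ = 1.2536.

r_{22} = 1.2536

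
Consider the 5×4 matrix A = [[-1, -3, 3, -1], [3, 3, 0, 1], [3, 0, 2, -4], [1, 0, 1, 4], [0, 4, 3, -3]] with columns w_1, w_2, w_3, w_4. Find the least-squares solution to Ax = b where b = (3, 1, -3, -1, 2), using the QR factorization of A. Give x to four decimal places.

x = (-0.7631, 0.3105, 0.5678, 0.1836)

q_1 = w_1/‖w_1‖ = (-1, 3, 3, 1, 0)/4.4721 = (-0.2236, 0.6708, 0.6708, 0.2236, 0.0000).
r_{12} = q_1·w_2 = 2.6833.
u_2 = w_2 − 2.6833·q_1 = (-2.4000, 1.2000, -1.8000, -0.6000, 4.0000).
‖u_2‖ = 5.1769, so q_2 = (-0.4636, 0.2318, -0.3477, -0.1159, 0.7727).
r_{13} = q_1·w_3 = 0.8944; r_{23} = q_2·w_3 = 0.1159.
u_3 = w_3 − 0.8944·q_1 − 0.1159·q_2 = (3.2537, -0.6269, 1.4403, 0.8134, 2.9104).
‖u_3‖ = 4.7103, so q_3 = (0.6908, -0.1331, 0.3058, 0.1727, 0.6179).
r_{14} = q_1·w_4 = -0.8944; r_{24} = q_2·w_4 = -0.6954; r_{34} = q_3·w_4 = -3.2099.
u_4 = w_4 + 0.8944·q_1 + 0.6954·q_2 + 3.2099·q_3 = (0.6949, 1.3340, -2.6603, 4.6737, -0.4793).
‖u_4‖ = 5.6047, so q_4 = (0.1240, 0.2380, -0.4746, 0.8339, -0.0855).
Qᵀb = (-2.2361, 1.5453, 2.0850, 1.0290).
Back-substitute: x_4 = 1.0290/5.6047 = 0.1836.
x_3 = (2.0850 + 3.2099·0.1836)/4.7103 = 0.5678.
x_2 = (1.5453 − 0.1159·0.5678 + 0.6954·0.1836)/5.1769 = 0.3105.
x_1 = (-2.2361 − 2.6833·0.3105 − 0.8944·0.5678 + 0.8944·0.1836)/4.4721 = -0.7631.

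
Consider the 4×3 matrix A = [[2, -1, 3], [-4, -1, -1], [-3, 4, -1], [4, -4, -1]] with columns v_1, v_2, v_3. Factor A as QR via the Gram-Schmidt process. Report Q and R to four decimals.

Q = [[0.2981, 0.0357, 0.8281], [-0.5963, -0.7601, 0.1153], [-0.4472, 0.5203, -0.2517], [0.5963, -0.3877, -0.4875]], R = [[6.7082, -3.8759, 1.3416], [0.0000, 4.3563, 0.7346], [0.0000, 0.0000, 3.1081]]

q_1 = v_1/‖v_1‖ = (2, -4, -3, 4)/6.7082 = (0.2981, -0.5963, -0.4472, 0.5963).
r_{12} = q_1·v_2 = -3.8759.
u_2 = v_2 + 3.8759·q_1 = (0.1556, -3.3111, 2.2667, -1.6889).
‖u_2‖ = 4.3563, so q_2 = (0.0357, -0.7601, 0.5203, -0.3877).
r_{13} = q_1·v_3 = 1.3416; r_{23} = q_2·v_3 = 0.7346.
u_3 = v_3 − 1.3416·q_1 − 0.7346·q_2 = (2.5738, 0.3583, -0.7822, -1.5152).
‖u_3‖ = 3.1081, so q_3 = (0.8281, 0.1153, -0.2517, -0.4875).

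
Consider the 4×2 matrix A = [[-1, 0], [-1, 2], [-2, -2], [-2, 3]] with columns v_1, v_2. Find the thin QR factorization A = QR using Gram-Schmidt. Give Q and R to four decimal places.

v_1 = (-1, -1, -2, -2); ‖v_1‖ = 3.1623, so e_1 = (-0.3162, -0.3162, -0.6325, -0.6325).
e_1·v_2 = (-0.3162)·0 + (-0.3162)·2 + (-0.6325)·(-2) + (-0.6325)·3 = -1.2649.
u_2 = v_2 + 1.2649·e_1 = (-0.4000, 1.6000, -2.8000, 2.2000).
‖u_2‖ = 3.9243, so e_2 = (-0.1019, 0.4077, -0.7135, 0.5606).

Q = [[-0.3162, -0.1019], [-0.3162, 0.4077], [-0.6325, -0.7135], [-0.6325, 0.5606]], R = [[3.1623, -1.2649], [0.0000, 3.9243]]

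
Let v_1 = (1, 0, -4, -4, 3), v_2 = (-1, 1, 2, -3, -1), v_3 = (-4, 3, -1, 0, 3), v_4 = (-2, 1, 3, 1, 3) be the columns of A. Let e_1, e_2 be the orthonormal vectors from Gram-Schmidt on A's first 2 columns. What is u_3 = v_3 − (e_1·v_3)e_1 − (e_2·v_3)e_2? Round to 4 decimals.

v_1 = (1, 0, -4, -4, 3); ‖v_1‖ = 6.4807, so e_1 = (0.1543, 0.0000, -0.6172, -0.6172, 0.4629).
e_1·v_2 = 0.1543·(-1) + 0.0000·1 + (-0.6172)·2 + (-0.6172)·(-3) + 0.4629·(-1) = 0.0000.
u_2 = v_2 − 0.0000·e_1 = (-1.0000, 1.0000, 2.0000, -3.0000, -1.0000).
‖u_2‖ = 4.0000, so e_2 = (-0.2500, 0.2500, 0.5000, -0.7500, -0.2500).
e_1·v_3 = 0.1543·(-4) + 0.0000·3 + (-0.6172)·(-1) + (-0.6172)·0 + 0.4629·3 = 1.3887; e_2·v_3 = (-0.2500)·(-4) + 0.2500·3 + 0.5000·(-1) + (-0.7500)·0 + (-0.2500)·3 = 0.5000.
u_3 = v_3 − 1.3887·e_1 − 0.5000·e_2 = (-4.0893, 2.8750, -0.3929, 1.2321, 2.4821).

u_3 = (-4.0893, 2.8750, -0.3929, 1.2321, 2.4821)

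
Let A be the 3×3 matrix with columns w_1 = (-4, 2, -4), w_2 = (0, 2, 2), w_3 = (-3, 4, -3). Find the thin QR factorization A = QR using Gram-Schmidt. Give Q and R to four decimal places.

w_1 = (-4, 2, -4); ‖w_1‖ = 6.0000, so e_1 = (-0.6667, 0.3333, -0.6667).
e_1·w_2 = (-0.6667)·0 + 0.3333·2 + (-0.6667)·2 = -0.6667.
u_2 = w_2 + 0.6667·e_1 = (-0.4444, 2.2222, 1.5556).
‖u_2‖ = 2.7487, so e_2 = (-0.1617, 0.8085, 0.5659).
e_1·w_3 = (-0.6667)·(-3) + 0.3333·4 + (-0.6667)·(-3) = 5.3333; e_2·w_3 = (-0.1617)·(-3) + 0.8085·4 + 0.5659·(-3) = 2.0211.
u_3 = w_3 − 5.3333·e_1 − 2.0211·e_2 = (0.8824, 0.5882, -0.5882).
‖u_3‖ = 1.2127, so e_3 = (0.7276, 0.4851, -0.4851).

Q = [[-0.6667, -0.1617, 0.7276], [0.3333, 0.8085, 0.4851], [-0.6667, 0.5659, -0.4851]], R = [[6.0000, -0.6667, 5.3333], [0.0000, 2.7487, 2.0211], [0.0000, 0.0000, 1.2127]]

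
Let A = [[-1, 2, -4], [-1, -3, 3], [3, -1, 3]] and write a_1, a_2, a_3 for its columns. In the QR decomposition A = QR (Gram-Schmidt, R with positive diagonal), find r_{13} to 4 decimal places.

a_1 = (-1, -1, 3); ‖a_1‖ = 3.3166, so q_1 = (-0.3015, -0.3015, 0.9045).
r_{13} = q_1·a_3 = 3.0151.

r_{13} = 3.0151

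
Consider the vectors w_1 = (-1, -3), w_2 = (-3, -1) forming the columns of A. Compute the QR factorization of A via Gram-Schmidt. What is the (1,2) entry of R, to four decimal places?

q_1 = w_1/‖w_1‖ = (-1, -3)/3.1623 = (-0.3162, -0.9487).
r_{12} = q_1·w_2 = 1.8974.

r_{12} = 1.8974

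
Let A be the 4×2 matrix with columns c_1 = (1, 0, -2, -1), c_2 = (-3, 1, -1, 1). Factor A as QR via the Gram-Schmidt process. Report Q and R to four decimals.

c_1 = (1, 0, -2, -1); ‖c_1‖ = 2.4495, so e_1 = (0.4082, 0.0000, -0.8165, -0.4082).
e_1·c_2 = 0.4082·(-3) + 0.0000·1 + (-0.8165)·(-1) + (-0.4082)·1 = -0.8165.
u_2 = c_2 + 0.8165·e_1 = (-2.6667, 1.0000, -1.6667, 0.6667).
‖u_2‖ = 3.3665, so e_2 = (-0.7921, 0.2970, -0.4951, 0.1980).

Q = [[0.4082, -0.7921], [0.0000, 0.2970], [-0.8165, -0.4951], [-0.4082, 0.1980]], R = [[2.4495, -0.8165], [0.0000, 3.3665]]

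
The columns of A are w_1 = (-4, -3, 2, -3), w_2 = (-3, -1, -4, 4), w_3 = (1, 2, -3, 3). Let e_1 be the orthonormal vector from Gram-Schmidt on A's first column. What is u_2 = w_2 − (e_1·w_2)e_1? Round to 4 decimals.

u_2 = (-3.5263, -1.3947, -3.7368, 3.6053)

w_1 = (-4, -3, 2, -3); ‖w_1‖ = 6.1644, so e_1 = (-0.6489, -0.4867, 0.3244, -0.4867).
e_1·w_2 = (-0.6489)·(-3) + (-0.4867)·(-1) + 0.3244·(-4) + (-0.4867)·4 = -0.8111.
u_2 = w_2 + 0.8111·e_1 = (-3.5263, -1.3947, -3.7368, 3.6053).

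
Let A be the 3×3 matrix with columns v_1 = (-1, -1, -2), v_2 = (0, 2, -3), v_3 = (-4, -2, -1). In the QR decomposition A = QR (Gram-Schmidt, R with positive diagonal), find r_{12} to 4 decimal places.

r_{12} = 1.6330

e_1 = v_1/‖v_1‖ = (-1, -1, -2)/2.4495 = (-0.4082, -0.4082, -0.8165).
r_{12} = e_1·v_2 = 1.6330.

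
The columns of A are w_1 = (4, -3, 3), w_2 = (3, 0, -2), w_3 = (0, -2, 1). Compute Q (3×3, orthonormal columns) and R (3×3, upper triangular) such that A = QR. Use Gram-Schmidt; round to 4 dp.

Q = [[0.6860, 0.6639, -0.2978], [-0.5145, 0.1532, -0.8437], [0.5145, -0.7320, -0.4467]], R = [[5.8310, 1.0290, 1.5435], [0.0000, 3.4556, -1.0384], [0.0000, 0.0000, 1.2407]]

q_1 = w_1/‖w_1‖ = (4, -3, 3)/5.8310 = (0.6860, -0.5145, 0.5145).
r_{12} = q_1·w_2 = 1.0290.
u_2 = w_2 − 1.0290·q_1 = (2.2941, 0.5294, -2.5294).
‖u_2‖ = 3.4556, so q_2 = (0.6639, 0.1532, -0.7320).
r_{13} = q_1·w_3 = 1.5435; r_{23} = q_2·w_3 = -1.0384.
u_3 = w_3 − 1.5435·q_1 + 1.0384·q_2 = (-0.3695, -1.0468, -0.5542).
‖u_3‖ = 1.2407, so q_3 = (-0.2978, -0.8437, -0.4467).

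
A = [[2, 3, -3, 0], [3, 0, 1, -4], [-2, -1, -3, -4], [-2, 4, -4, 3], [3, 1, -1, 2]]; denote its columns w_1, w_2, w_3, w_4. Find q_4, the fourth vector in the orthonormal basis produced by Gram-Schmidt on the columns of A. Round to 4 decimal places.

q_1 = w_1/‖w_1‖ = (2, 3, -2, -2, 3)/5.4772 = (0.3651, 0.5477, -0.3651, -0.3651, 0.5477).
r_{12} = q_1·w_2 = 0.5477.
u_2 = w_2 − 0.5477·q_1 = (2.8000, -0.3000, -0.8000, 4.2000, 0.7000).
‖u_2‖ = 5.1672, so q_2 = (0.5419, -0.0581, -0.1548, 0.8128, 0.1355).
r_{13} = q_1·w_3 = 1.4606; r_{23} = q_2·w_3 = -4.6060.
u_3 = w_3 − 1.4606·q_1 + 4.6060·q_2 = (-1.0375, -0.0674, -3.1798, 0.2772, -1.1760).
‖u_3‖ = 3.5569, so q_3 = (-0.2917, -0.0190, -0.8940, 0.0779, -0.3306).
r_{14} = q_1·w_4 = -0.7303; r_{24} = q_2·w_4 = 3.5609; r_{34} = q_3·w_4 = 3.2242.
u_4 = w_4 + 0.7303·q_1 − 3.5609·q_2 − 3.2242·q_3 = (-0.7225, -3.3321, -0.8330, -0.4123, 2.9836).
‖u_4‖ = 4.6251, so q_4 = (-0.1562, -0.7205, -0.1801, -0.0891, 0.6451).

q_4 = (-0.1562, -0.7205, -0.1801, -0.0891, 0.6451)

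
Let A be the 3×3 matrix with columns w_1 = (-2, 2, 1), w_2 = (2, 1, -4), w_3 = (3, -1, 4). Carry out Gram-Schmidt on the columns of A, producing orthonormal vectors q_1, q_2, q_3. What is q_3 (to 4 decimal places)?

q_1 = w_1/‖w_1‖ = (-2, 2, 1)/3.0000 = (-0.6667, 0.6667, 0.3333).
r_{12} = q_1·w_2 = -2.0000.
u_2 = w_2 + 2.0000·q_1 = (0.6667, 2.3333, -3.3333).
‖u_2‖ = 4.1231, so q_2 = (0.1617, 0.5659, -0.8085).
r_{13} = q_1·w_3 = -1.3333; r_{23} = q_2·w_3 = -3.3147.
u_3 = w_3 + 1.3333·q_1 + 3.3147·q_2 = (2.6471, 1.7647, 1.7647).
‖u_3‖ = 3.6380, so q_3 = (0.7276, 0.4851, 0.4851).

q_3 = (0.7276, 0.4851, 0.4851)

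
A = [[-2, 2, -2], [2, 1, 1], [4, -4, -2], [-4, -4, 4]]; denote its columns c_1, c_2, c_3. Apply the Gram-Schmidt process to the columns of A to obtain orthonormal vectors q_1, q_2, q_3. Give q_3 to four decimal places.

c_1 = (-2, 2, 4, -4); ‖c_1‖ = 6.3246, so q_1 = (-0.3162, 0.3162, 0.6325, -0.6325).
q_1·c_2 = (-0.3162)·2 + 0.3162·1 + 0.6325·(-4) + (-0.6325)·(-4) = -0.3162.
u_2 = c_2 + 0.3162·q_1 = (1.9000, 1.1000, -3.8000, -4.2000).
‖u_2‖ = 6.0745, so q_2 = (0.3128, 0.1811, -0.6256, -0.6914).
q_1·c_3 = (-0.3162)·(-2) + 0.3162·1 + 0.6325·(-2) + (-0.6325)·4 = -2.8460; q_2·c_3 = 0.3128·(-2) + 0.1811·1 + (-0.6256)·(-2) + (-0.6914)·4 = -1.9590.
u_3 = c_3 + 2.8460·q_1 + 1.9590·q_2 = (-2.2873, 2.2547, -1.4255, 0.8455).
‖u_3‖ = 3.6142, so q_3 = (-0.6329, 0.6239, -0.3944, 0.2339).

q_3 = (-0.6329, 0.6239, -0.3944, 0.2339)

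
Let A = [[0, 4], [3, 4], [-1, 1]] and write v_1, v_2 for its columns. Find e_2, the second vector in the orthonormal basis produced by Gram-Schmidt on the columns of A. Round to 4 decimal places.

e_2 = (0.8750, 0.1531, 0.4594)

v_1 = (0, 3, -1); ‖v_1‖ = 3.1623, so e_1 = (0.0000, 0.9487, -0.3162).
e_1·v_2 = 0.0000·4 + 0.9487·4 + (-0.3162)·1 = 3.4785.
u_2 = v_2 − 3.4785·e_1 = (4.0000, 0.7000, 2.1000).
‖u_2‖ = 4.5717, so e_2 = (0.8750, 0.1531, 0.4594).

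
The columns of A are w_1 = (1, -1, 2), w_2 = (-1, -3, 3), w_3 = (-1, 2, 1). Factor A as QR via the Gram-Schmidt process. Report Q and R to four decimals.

Q = [[0.4082, -0.8083, -0.4243], [-0.4082, -0.5774, 0.7071], [0.8165, 0.1155, 0.5657]], R = [[2.4495, 3.2660, -0.4082], [0.0000, 2.8868, -0.2309], [0.0000, 0.0000, 2.4042]]

w_1 = (1, -1, 2); ‖w_1‖ = 2.4495, so q_1 = (0.4082, -0.4082, 0.8165).
q_1·w_2 = 0.4082·(-1) + (-0.4082)·(-3) + 0.8165·3 = 3.2660.
u_2 = w_2 − 3.2660·q_1 = (-2.3333, -1.6667, 0.3333).
‖u_2‖ = 2.8868, so q_2 = (-0.8083, -0.5774, 0.1155).
q_1·w_3 = 0.4082·(-1) + (-0.4082)·2 + 0.8165·1 = -0.4082; q_2·w_3 = (-0.8083)·(-1) + (-0.5774)·2 + 0.1155·1 = -0.2309.
u_3 = w_3 + 0.4082·q_1 + 0.2309·q_2 = (-1.0200, 1.7000, 1.3600).
‖u_3‖ = 2.4042, so q_3 = (-0.4243, 0.7071, 0.5657).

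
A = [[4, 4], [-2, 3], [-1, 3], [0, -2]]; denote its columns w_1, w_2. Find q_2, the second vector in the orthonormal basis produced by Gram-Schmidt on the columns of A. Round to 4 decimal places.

w_1 = (4, -2, -1, 0); ‖w_1‖ = 4.5826, so q_1 = (0.8729, -0.4364, -0.2182, 0.0000).
q_1·w_2 = 0.8729·4 + (-0.4364)·3 + (-0.2182)·3 + 0.0000·(-2) = 1.5275.
u_2 = w_2 − 1.5275·q_1 = (2.6667, 3.6667, 3.3333, -2.0000).
‖u_2‖ = 5.9722, so q_2 = (0.4465, 0.6140, 0.5581, -0.3349).

q_2 = (0.4465, 0.6140, 0.5581, -0.3349)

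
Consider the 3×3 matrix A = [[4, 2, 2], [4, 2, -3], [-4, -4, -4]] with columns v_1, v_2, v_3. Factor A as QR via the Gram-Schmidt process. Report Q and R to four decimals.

Q = [[0.5774, -0.4082, 0.7071], [0.5774, -0.4082, -0.7071], [-0.5774, -0.8165, 0.0000]], R = [[6.9282, 4.6188, 1.7321], [0.0000, 1.6330, 3.6742], [0.0000, 0.0000, 3.5355]]

v_1 = (4, 4, -4); ‖v_1‖ = 6.9282, so q_1 = (0.5774, 0.5774, -0.5774).
q_1·v_2 = 0.5774·2 + 0.5774·2 + (-0.5774)·(-4) = 4.6188.
u_2 = v_2 − 4.6188·q_1 = (-0.6667, -0.6667, -1.3333).
‖u_2‖ = 1.6330, so q_2 = (-0.4082, -0.4082, -0.8165).
q_1·v_3 = 0.5774·2 + 0.5774·(-3) + (-0.5774)·(-4) = 1.7321; q_2·v_3 = (-0.4082)·2 + (-0.4082)·(-3) + (-0.8165)·(-4) = 3.6742.
u_3 = v_3 − 1.7321·q_1 − 3.6742·q_2 = (2.5000, -2.5000, 0.0000).
‖u_3‖ = 3.5355, so q_3 = (0.7071, -0.7071, 0.0000).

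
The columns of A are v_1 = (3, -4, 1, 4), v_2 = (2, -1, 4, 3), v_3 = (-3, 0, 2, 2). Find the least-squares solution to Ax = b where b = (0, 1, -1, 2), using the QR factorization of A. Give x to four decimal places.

v_1 = (3, -4, 1, 4); ‖v_1‖ = 6.4807, so q_1 = (0.4629, -0.6172, 0.1543, 0.6172).
q_1·v_2 = 0.4629·2 + (-0.6172)·(-1) + 0.1543·4 + 0.6172·3 = 4.0119.
u_2 = v_2 − 4.0119·q_1 = (0.1429, 1.4762, 3.3810, 0.5238).
‖u_2‖ = 3.7289, so q_2 = (0.0383, 0.3959, 0.9067, 0.1405).
q_1·v_3 = 0.4629·(-3) + (-0.6172)·0 + 0.1543·2 + 0.6172·2 = 0.1543; q_2·v_3 = 0.0383·(-3) + 0.3959·0 + 0.9067·2 + 0.1405·2 = 1.9794.
u_3 = v_3 − 0.1543·q_1 − 1.9794·q_2 = (-3.1473, -0.6884, 0.1815, 1.6267).
‖u_3‖ = 3.6136, so q_3 = (-0.8709, -0.1905, 0.0502, 0.4502).
Qᵀb = (0.4629, -0.2299, 0.6596).
Back-substitute: x_3 = 0.6596/3.6136 = 0.1825.
x_2 = (-0.2299 − 1.9794·0.1825)/3.7289 = -0.1585.
x_1 = (0.4629 − 4.0119·(-0.1585) − 0.1543·0.1825)/6.4807 = 0.1652.

x = (0.1652, -0.1585, 0.1825)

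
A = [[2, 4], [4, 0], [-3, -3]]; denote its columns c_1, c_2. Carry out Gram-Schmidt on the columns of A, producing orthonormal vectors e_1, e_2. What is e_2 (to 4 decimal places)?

e_1 = c_1/‖c_1‖ = (2, 4, -3)/5.3852 = (0.3714, 0.7428, -0.5571).
r_{12} = e_1·c_2 = 3.1568.
u_2 = c_2 − 3.1568·e_1 = (2.8276, -2.3448, -1.2414).
‖u_2‖ = 3.8774, so e_2 = (0.7292, -0.6047, -0.3202).

e_2 = (0.7292, -0.6047, -0.3202)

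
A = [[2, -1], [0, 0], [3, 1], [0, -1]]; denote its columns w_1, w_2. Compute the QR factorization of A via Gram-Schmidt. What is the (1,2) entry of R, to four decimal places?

w_1 = (2, 0, 3, 0); ‖w_1‖ = 3.6056, so q_1 = (0.5547, 0.0000, 0.8321, 0.0000).
r_{12} = q_1·w_2 = 0.2774.

r_{12} = 0.2774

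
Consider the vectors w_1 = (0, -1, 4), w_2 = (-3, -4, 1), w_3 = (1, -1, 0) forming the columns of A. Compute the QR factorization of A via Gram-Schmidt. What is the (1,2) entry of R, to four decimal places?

w_1 = (0, -1, 4); ‖w_1‖ = 4.1231, so q_1 = (0.0000, -0.2425, 0.9701).
r_{12} = q_1·w_2 = 1.9403.

r_{12} = 1.9403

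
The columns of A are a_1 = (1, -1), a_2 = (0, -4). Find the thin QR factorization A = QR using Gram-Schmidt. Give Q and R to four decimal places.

a_1 = (1, -1); ‖a_1‖ = 1.4142, so e_1 = (0.7071, -0.7071).
e_1·a_2 = 0.7071·0 + (-0.7071)·(-4) = 2.8284.
u_2 = a_2 − 2.8284·e_1 = (-2.0000, -2.0000).
‖u_2‖ = 2.8284, so e_2 = (-0.7071, -0.7071).

Q = [[0.7071, -0.7071], [-0.7071, -0.7071]], R = [[1.4142, 2.8284], [0.0000, 2.8284]]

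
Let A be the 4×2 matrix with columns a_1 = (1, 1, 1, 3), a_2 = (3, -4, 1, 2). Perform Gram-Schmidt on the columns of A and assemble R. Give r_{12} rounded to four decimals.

r_{12} = 1.7321

a_1 = (1, 1, 1, 3); ‖a_1‖ = 3.4641, so q_1 = (0.2887, 0.2887, 0.2887, 0.8660).
r_{12} = q_1·a_2 = 1.7321.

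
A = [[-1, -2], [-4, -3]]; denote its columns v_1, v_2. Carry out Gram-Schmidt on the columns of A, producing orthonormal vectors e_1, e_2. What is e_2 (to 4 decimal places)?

e_2 = (-0.9701, 0.2425)

v_1 = (-1, -4); ‖v_1‖ = 4.1231, so e_1 = (-0.2425, -0.9701).
e_1·v_2 = (-0.2425)·(-2) + (-0.9701)·(-3) = 3.3955.
u_2 = v_2 − 3.3955·e_1 = (-1.1765, 0.2941).
‖u_2‖ = 1.2127, so e_2 = (-0.9701, 0.2425).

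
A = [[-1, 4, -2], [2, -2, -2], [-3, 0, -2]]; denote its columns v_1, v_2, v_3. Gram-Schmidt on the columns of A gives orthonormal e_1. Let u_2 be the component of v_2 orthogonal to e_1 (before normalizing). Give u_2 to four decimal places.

v_1 = (-1, 2, -3); ‖v_1‖ = 3.7417, so e_1 = (-0.2673, 0.5345, -0.8018).
e_1·v_2 = (-0.2673)·4 + 0.5345·(-2) + (-0.8018)·0 = -2.1381.
u_2 = v_2 + 2.1381·e_1 = (3.4286, -0.8571, -1.7143).

u_2 = (3.4286, -0.8571, -1.7143)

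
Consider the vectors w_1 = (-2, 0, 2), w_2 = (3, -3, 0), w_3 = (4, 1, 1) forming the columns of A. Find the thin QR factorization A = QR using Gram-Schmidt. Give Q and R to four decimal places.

w_1 = (-2, 0, 2); ‖w_1‖ = 2.8284, so q_1 = (-0.7071, 0.0000, 0.7071).
q_1·w_2 = (-0.7071)·3 + 0.0000·(-3) + 0.7071·0 = -2.1213.
u_2 = w_2 + 2.1213·q_1 = (1.5000, -3.0000, 1.5000).
‖u_2‖ = 3.6742, so q_2 = (0.4082, -0.8165, 0.4082).
q_1·w_3 = (-0.7071)·4 + 0.0000·1 + 0.7071·1 = -2.1213; q_2·w_3 = 0.4082·4 + (-0.8165)·1 + 0.4082·1 = 1.2247.
u_3 = w_3 + 2.1213·q_1 − 1.2247·q_2 = (2.0000, 2.0000, 2.0000).
‖u_3‖ = 3.4641, so q_3 = (0.5774, 0.5774, 0.5774).

Q = [[-0.7071, 0.4082, 0.5774], [0.0000, -0.8165, 0.5774], [0.7071, 0.4082, 0.5774]], R = [[2.8284, -2.1213, -2.1213], [0.0000, 3.6742, 1.2247], [0.0000, 0.0000, 3.4641]]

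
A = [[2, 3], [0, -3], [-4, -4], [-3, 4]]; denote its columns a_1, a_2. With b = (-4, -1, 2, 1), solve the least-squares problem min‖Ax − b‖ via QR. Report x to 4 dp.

q_1 = a_1/‖a_1‖ = (2, 0, -4, -3)/5.3852 = (0.3714, 0.0000, -0.7428, -0.5571).
r_{12} = q_1·a_2 = 1.8570.
u_2 = a_2 − 1.8570·q_1 = (2.3103, -3.0000, -2.6207, 5.0345).
‖u_2‖ = 6.8229, so q_2 = (0.3386, -0.4397, -0.3841, 0.7379).
Qᵀb = (-3.5282, -0.9451).
Back-substitute: x_2 = -0.9451/6.8229 = -0.1385.
x_1 = (-3.5282 − 1.8570·(-0.1385))/5.3852 = -0.6074.

x = (-0.6074, -0.1385)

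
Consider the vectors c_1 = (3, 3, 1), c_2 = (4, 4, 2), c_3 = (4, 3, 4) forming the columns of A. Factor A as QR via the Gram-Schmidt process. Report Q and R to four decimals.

c_1 = (3, 3, 1); ‖c_1‖ = 4.3589, so q_1 = (0.6882, 0.6882, 0.2294).
q_1·c_2 = 0.6882·4 + 0.6882·4 + 0.2294·2 = 5.9648.
u_2 = c_2 − 5.9648·q_1 = (-0.1053, -0.1053, 0.6316).
‖u_2‖ = 0.6489, so q_2 = (-0.1622, -0.1622, 0.9733).
q_1·c_3 = 0.6882·4 + 0.6882·3 + 0.2294·4 = 5.7354; q_2·c_3 = (-0.1622)·4 + (-0.1622)·3 + 0.9733·4 = 2.7578.
u_3 = c_3 − 5.7354·q_1 − 2.7578·q_2 = (0.5000, -0.5000, 0.0000).
‖u_3‖ = 0.7071, so q_3 = (0.7071, -0.7071, 0.0000).

Q = [[0.6882, -0.1622, 0.7071], [0.6882, -0.1622, -0.7071], [0.2294, 0.9733, 0.0000]], R = [[4.3589, 5.9648, 5.7354], [0.0000, 0.6489, 2.7578], [0.0000, 0.0000, 0.7071]]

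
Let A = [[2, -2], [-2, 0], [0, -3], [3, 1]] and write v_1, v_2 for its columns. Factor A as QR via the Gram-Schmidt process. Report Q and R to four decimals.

Q = [[0.4851, -0.5041], [-0.4851, -0.0315], [0.0000, -0.8035], [0.7276, 0.3151]], R = [[4.1231, -0.2425], [0.0000, 3.7338]]

v_1 = (2, -2, 0, 3); ‖v_1‖ = 4.1231, so e_1 = (0.4851, -0.4851, 0.0000, 0.7276).
e_1·v_2 = 0.4851·(-2) + (-0.4851)·0 + 0.0000·(-3) + 0.7276·1 = -0.2425.
u_2 = v_2 + 0.2425·e_1 = (-1.8824, -0.1176, -3.0000, 1.1765).
‖u_2‖ = 3.7338, so e_2 = (-0.5041, -0.0315, -0.8035, 0.3151).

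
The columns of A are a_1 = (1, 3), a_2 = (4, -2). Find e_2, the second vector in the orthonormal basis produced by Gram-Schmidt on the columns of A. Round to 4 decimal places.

e_2 = (0.9487, -0.3162)

a_1 = (1, 3); ‖a_1‖ = 3.1623, so e_1 = (0.3162, 0.9487).
e_1·a_2 = 0.3162·4 + 0.9487·(-2) = -0.6325.
u_2 = a_2 + 0.6325·e_1 = (4.2000, -1.4000).
‖u_2‖ = 4.4272, so e_2 = (0.9487, -0.3162).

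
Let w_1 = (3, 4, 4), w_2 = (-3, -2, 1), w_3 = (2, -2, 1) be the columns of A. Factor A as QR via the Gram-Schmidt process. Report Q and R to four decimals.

Q = [[0.4685, -0.6519, 0.5963], [0.6247, -0.2328, -0.7454], [0.6247, 0.7217, 0.2981]], R = [[6.4031, -2.0303, 0.3123], [0.0000, 3.1429, -0.1164], [0.0000, 0.0000, 2.9814]]

w_1 = (3, 4, 4); ‖w_1‖ = 6.4031, so e_1 = (0.4685, 0.6247, 0.6247).
e_1·w_2 = 0.4685·(-3) + 0.6247·(-2) + 0.6247·1 = -2.0303.
u_2 = w_2 + 2.0303·e_1 = (-2.0488, -0.7317, 2.2683).
‖u_2‖ = 3.1429, so e_2 = (-0.6519, -0.2328, 0.7217).
e_1·w_3 = 0.4685·2 + 0.6247·(-2) + 0.6247·1 = 0.3123; e_2·w_3 = (-0.6519)·2 + (-0.2328)·(-2) + 0.7217·1 = -0.1164.
u_3 = w_3 − 0.3123·e_1 + 0.1164·e_2 = (1.7778, -2.2222, 0.8889).
‖u_3‖ = 2.9814, so e_3 = (0.5963, -0.7454, 0.2981).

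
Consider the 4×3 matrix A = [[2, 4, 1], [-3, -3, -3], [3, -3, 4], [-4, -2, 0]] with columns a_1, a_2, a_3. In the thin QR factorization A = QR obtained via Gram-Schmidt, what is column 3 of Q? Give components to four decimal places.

e_3 = (0.2144, -0.5361, 0.3216, 0.7505)

e_1 = a_1/‖a_1‖ = (2, -3, 3, -4)/6.1644 = (0.3244, -0.4867, 0.4867, -0.6489).
r_{12} = e_1·a_2 = 2.5955.
u_2 = a_2 − 2.5955·e_1 = (3.1579, -1.7368, -4.2632, -0.3158).
‖u_2‖ = 5.5913, so e_2 = (0.5648, -0.3106, -0.7625, -0.0565).
r_{13} = e_1·a_3 = 3.7311; r_{23} = e_2·a_3 = -1.5532.
u_3 = a_3 − 3.7311·e_1 + 1.5532·e_2 = (0.6667, -1.6667, 1.0000, 2.3333).
‖u_3‖ = 3.1091, so e_3 = (0.2144, -0.5361, 0.3216, 0.7505).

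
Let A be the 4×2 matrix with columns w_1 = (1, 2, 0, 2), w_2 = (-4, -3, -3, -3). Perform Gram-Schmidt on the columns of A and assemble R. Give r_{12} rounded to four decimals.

e_1 = w_1/‖w_1‖ = (1, 2, 0, 2)/3.0000 = (0.3333, 0.6667, 0.0000, 0.6667).
r_{12} = e_1·w_2 = -5.3333.

r_{12} = -5.3333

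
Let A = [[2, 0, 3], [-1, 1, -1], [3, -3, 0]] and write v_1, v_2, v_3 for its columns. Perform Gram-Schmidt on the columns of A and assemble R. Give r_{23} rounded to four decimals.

q_1 = v_1/‖v_1‖ = (2, -1, 3)/3.7417 = (0.5345, -0.2673, 0.8018).
r_{12} = q_1·v_2 = -2.6726.
u_2 = v_2 + 2.6726·q_1 = (1.4286, 0.2857, -0.8571).
‖u_2‖ = 1.6903, so q_2 = (0.8452, 0.1690, -0.5071).
r_{23} = q_2·v_3 = 2.3664.

r_{23} = 2.3664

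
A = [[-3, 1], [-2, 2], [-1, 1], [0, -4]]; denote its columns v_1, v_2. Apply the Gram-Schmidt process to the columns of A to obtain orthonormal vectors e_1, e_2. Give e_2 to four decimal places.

v_1 = (-3, -2, -1, 0); ‖v_1‖ = 3.7417, so e_1 = (-0.8018, -0.5345, -0.2673, 0.0000).
e_1·v_2 = (-0.8018)·1 + (-0.5345)·2 + (-0.2673)·1 + 0.0000·(-4) = -2.1381.
u_2 = v_2 + 2.1381·e_1 = (-0.7143, 0.8571, 0.4286, -4.0000).
‖u_2‖ = 4.1748, so e_2 = (-0.1711, 0.2053, 0.1027, -0.9581).

e_2 = (-0.1711, 0.2053, 0.1027, -0.9581)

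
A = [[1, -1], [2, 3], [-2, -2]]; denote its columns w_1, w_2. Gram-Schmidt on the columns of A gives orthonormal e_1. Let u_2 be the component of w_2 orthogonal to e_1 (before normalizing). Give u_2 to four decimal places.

u_2 = (-2.0000, 1.0000, 0.0000)

w_1 = (1, 2, -2); ‖w_1‖ = 3.0000, so e_1 = (0.3333, 0.6667, -0.6667).
e_1·w_2 = 0.3333·(-1) + 0.6667·3 + (-0.6667)·(-2) = 3.0000.
u_2 = w_2 − 3.0000·e_1 = (-2.0000, 1.0000, 0.0000).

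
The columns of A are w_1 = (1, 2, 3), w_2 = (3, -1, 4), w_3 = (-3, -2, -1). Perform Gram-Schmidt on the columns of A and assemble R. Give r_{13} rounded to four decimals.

r_{13} = -2.6726

e_1 = w_1/‖w_1‖ = (1, 2, 3)/3.7417 = (0.2673, 0.5345, 0.8018).
r_{13} = e_1·w_3 = -2.6726.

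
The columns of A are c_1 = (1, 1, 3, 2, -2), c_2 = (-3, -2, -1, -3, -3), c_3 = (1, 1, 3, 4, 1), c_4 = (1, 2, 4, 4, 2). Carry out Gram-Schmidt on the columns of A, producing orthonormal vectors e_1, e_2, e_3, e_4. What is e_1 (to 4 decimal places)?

c_1 = (1, 1, 3, 2, -2); ‖c_1‖ = 4.3589, so e_1 = (0.2294, 0.2294, 0.6882, 0.4588, -0.4588).

e_1 = (0.2294, 0.2294, 0.6882, 0.4588, -0.4588)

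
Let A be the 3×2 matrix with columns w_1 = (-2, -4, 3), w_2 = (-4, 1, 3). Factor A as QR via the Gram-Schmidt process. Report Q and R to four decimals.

w_1 = (-2, -4, 3); ‖w_1‖ = 5.3852, so e_1 = (-0.3714, -0.7428, 0.5571).
e_1·w_2 = (-0.3714)·(-4) + (-0.7428)·1 + 0.5571·3 = 2.4140.
u_2 = w_2 − 2.4140·e_1 = (-3.1034, 2.7931, 1.6552).
‖u_2‖ = 4.4914, so e_2 = (-0.6910, 0.6219, 0.3685).

Q = [[-0.3714, -0.6910], [-0.7428, 0.6219], [0.5571, 0.3685]], R = [[5.3852, 2.4140], [0.0000, 4.4914]]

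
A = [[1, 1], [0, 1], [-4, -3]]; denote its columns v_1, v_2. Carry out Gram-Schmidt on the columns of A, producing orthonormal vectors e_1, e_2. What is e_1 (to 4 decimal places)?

e_1 = (0.2425, 0.0000, -0.9701)

v_1 = (1, 0, -4); ‖v_1‖ = 4.1231, so e_1 = (0.2425, 0.0000, -0.9701).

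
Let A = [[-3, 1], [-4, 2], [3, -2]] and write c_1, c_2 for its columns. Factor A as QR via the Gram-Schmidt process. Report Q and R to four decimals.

Q = [[-0.5145, -0.7071], [-0.6860, 0.0000], [0.5145, -0.7071]], R = [[5.8310, -2.9155], [0.0000, 0.7071]]

c_1 = (-3, -4, 3); ‖c_1‖ = 5.8310, so e_1 = (-0.5145, -0.6860, 0.5145).
e_1·c_2 = (-0.5145)·1 + (-0.6860)·2 + 0.5145·(-2) = -2.9155.
u_2 = c_2 + 2.9155·e_1 = (-0.5000, 0.0000, -0.5000).
‖u_2‖ = 0.7071, so e_2 = (-0.7071, 0.0000, -0.7071).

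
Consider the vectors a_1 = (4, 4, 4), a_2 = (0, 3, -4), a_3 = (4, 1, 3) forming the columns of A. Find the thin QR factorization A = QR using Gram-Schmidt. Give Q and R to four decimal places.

Q = [[0.5774, 0.0671, 0.8137], [0.5774, 0.6712, -0.4650], [0.5774, -0.7383, -0.3487]], R = [[6.9282, -0.5774, 4.6188], [0.0000, 4.9666, -1.2752], [0.0000, 0.0000, 1.7437]]

e_1 = a_1/‖a_1‖ = (4, 4, 4)/6.9282 = (0.5774, 0.5774, 0.5774).
r_{12} = e_1·a_2 = -0.5774.
u_2 = a_2 + 0.5774·e_1 = (0.3333, 3.3333, -3.6667).
‖u_2‖ = 4.9666, so e_2 = (0.0671, 0.6712, -0.7383).
r_{13} = e_1·a_3 = 4.6188; r_{23} = e_2·a_3 = -1.2752.
u_3 = a_3 − 4.6188·e_1 + 1.2752·e_2 = (1.4189, -0.8108, -0.6081).
‖u_3‖ = 1.7437, so e_3 = (0.8137, -0.4650, -0.3487).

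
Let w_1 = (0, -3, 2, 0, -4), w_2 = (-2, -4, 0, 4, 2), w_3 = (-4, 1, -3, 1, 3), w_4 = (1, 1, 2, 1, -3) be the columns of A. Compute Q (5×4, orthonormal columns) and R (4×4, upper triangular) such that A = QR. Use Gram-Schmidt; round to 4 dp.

Q = [[0.0000, -0.3184, -0.8537, -0.1078], [-0.5571, -0.5710, 0.0988, 0.5887], [0.3714, -0.0439, -0.3894, 0.2576], [0.0000, 0.6369, -0.1937, 0.6912], [-0.7428, 0.4063, -0.2688, -0.3127]], R = [[5.3852, 0.7428, -3.8996, 2.4140], [0.0000, 6.2808, 2.6902, -1.5592], [0.0000, 0.0000, 3.6818, -0.9212], [0.0000, 0.0000, 0.0000, 2.6254]]

w_1 = (0, -3, 2, 0, -4); ‖w_1‖ = 5.3852, so e_1 = (0.0000, -0.5571, 0.3714, 0.0000, -0.7428).
e_1·w_2 = 0.0000·(-2) + (-0.5571)·(-4) + 0.3714·0 + 0.0000·4 + (-0.7428)·2 = 0.7428.
u_2 = w_2 − 0.7428·e_1 = (-2.0000, -3.5862, -0.2759, 4.0000, 2.5517).
‖u_2‖ = 6.2808, so e_2 = (-0.3184, -0.5710, -0.0439, 0.6369, 0.4063).
e_1·w_3 = 0.0000·(-4) + (-0.5571)·1 + 0.3714·(-3) + 0.0000·1 + (-0.7428)·3 = -3.8996; e_2·w_3 = (-0.3184)·(-4) + (-0.5710)·1 + (-0.0439)·(-3) + 0.6369·1 + 0.4063·3 = 2.6902.
u_3 = w_3 + 3.8996·e_1 − 2.6902·e_2 = (-3.1434, 0.3636, -1.4336, -0.7133, -0.9895).
‖u_3‖ = 3.6818, so e_3 = (-0.8537, 0.0988, -0.3894, -0.1937, -0.2688).
e_1·w_4 = 0.0000·1 + (-0.5571)·1 + 0.3714·2 + 0.0000·1 + (-0.7428)·(-3) = 2.4140; e_2·w_4 = (-0.3184)·1 + (-0.5710)·1 + (-0.0439)·2 + 0.6369·1 + 0.4063·(-3) = -1.5592; e_3·w_4 = (-0.8537)·1 + 0.0988·1 + (-0.3894)·2 + (-0.1937)·1 + (-0.2688)·(-3) = -0.9212.
u_4 = w_4 − 2.4140·e_1 + 1.5592·e_2 + 0.9212·e_3 = (-0.2830, 1.5455, 0.6763, 1.8145, -0.8210).
‖u_4‖ = 2.6254, so e_4 = (-0.1078, 0.5887, 0.2576, 0.6912, -0.3127).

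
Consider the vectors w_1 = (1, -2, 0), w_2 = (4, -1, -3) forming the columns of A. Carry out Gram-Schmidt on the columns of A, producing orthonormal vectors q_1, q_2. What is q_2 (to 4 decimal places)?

q_2 = (0.6458, 0.3229, -0.6919)

q_1 = w_1/‖w_1‖ = (1, -2, 0)/2.2361 = (0.4472, -0.8944, 0.0000).
r_{12} = q_1·w_2 = 2.6833.
u_2 = w_2 − 2.6833·q_1 = (2.8000, 1.4000, -3.0000).
‖u_2‖ = 4.3359, so q_2 = (0.6458, 0.3229, -0.6919).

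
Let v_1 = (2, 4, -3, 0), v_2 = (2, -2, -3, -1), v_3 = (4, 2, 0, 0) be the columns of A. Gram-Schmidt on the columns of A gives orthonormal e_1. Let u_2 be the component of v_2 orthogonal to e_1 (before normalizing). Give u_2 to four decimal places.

u_2 = (1.6552, -2.6897, -2.4828, -1.0000)

e_1 = v_1/‖v_1‖ = (2, 4, -3, 0)/5.3852 = (0.3714, 0.7428, -0.5571, 0.0000).
r_{12} = e_1·v_2 = 0.9285.
u_2 = v_2 − 0.9285·e_1 = (1.6552, -2.6897, -2.4828, -1.0000).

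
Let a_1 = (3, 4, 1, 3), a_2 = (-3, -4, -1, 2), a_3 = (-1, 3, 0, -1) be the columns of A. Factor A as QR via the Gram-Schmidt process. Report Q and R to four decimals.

a_1 = (3, 4, 1, 3); ‖a_1‖ = 5.9161, so q_1 = (0.5071, 0.6761, 0.1690, 0.5071).
q_1·a_2 = 0.5071·(-3) + 0.6761·(-4) + 0.1690·(-1) + 0.5071·2 = -3.3806.
u_2 = a_2 + 3.3806·q_1 = (-1.2857, -1.7143, -0.4286, 3.7143).
‖u_2‖ = 4.3095, so q_2 = (-0.2983, -0.3978, -0.0994, 0.8619).
q_1·a_3 = 0.5071·(-1) + 0.6761·3 + 0.1690·0 + 0.5071·(-1) = 1.0142; q_2·a_3 = (-0.2983)·(-1) + (-0.3978)·3 + (-0.0994)·0 + 0.8619·(-1) = -1.7569.
u_3 = a_3 − 1.0142·q_1 + 1.7569·q_2 = (-2.0385, 1.6154, -0.3462, 0.0000).
‖u_3‖ = 2.6239, so q_3 = (-0.7769, 0.6157, -0.1319, 0.0000).

Q = [[0.5071, -0.2983, -0.7769], [0.6761, -0.3978, 0.6157], [0.1690, -0.0994, -0.1319], [0.5071, 0.8619, 0.0000]], R = [[5.9161, -3.3806, 1.0142], [0.0000, 4.3095, -1.7569], [0.0000, 0.0000, 2.6239]]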